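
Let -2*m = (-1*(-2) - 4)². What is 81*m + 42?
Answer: -120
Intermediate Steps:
m = -2 (m = -(-1*(-2) - 4)²/2 = -(2 - 4)²/2 = -½*(-2)² = -½*4 = -2)
81*m + 42 = 81*(-2) + 42 = -162 + 42 = -120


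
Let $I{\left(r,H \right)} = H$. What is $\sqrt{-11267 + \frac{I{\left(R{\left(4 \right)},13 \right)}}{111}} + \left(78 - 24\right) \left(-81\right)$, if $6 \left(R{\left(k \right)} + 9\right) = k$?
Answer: $-4374 + \frac{8 i \sqrt{2169051}}{111} \approx -4374.0 + 106.15 i$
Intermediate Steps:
$R{\left(k \right)} = -9 + \frac{k}{6}$
$\sqrt{-11267 + \frac{I{\left(R{\left(4 \right)},13 \right)}}{111}} + \left(78 - 24\right) \left(-81\right) = \sqrt{-11267 + \frac{1}{111} \cdot 13} + \left(78 - 24\right) \left(-81\right) = \sqrt{-11267 + \frac{1}{111} \cdot 13} + 54 \left(-81\right) = \sqrt{-11267 + \frac{13}{111}} - 4374 = \sqrt{- \frac{1250624}{111}} - 4374 = \frac{8 i \sqrt{2169051}}{111} - 4374 = -4374 + \frac{8 i \sqrt{2169051}}{111}$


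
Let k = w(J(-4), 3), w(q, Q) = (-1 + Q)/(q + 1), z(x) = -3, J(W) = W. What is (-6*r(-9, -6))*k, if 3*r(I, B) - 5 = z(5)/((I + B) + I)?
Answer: 41/6 ≈ 6.8333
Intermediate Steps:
w(q, Q) = (-1 + Q)/(1 + q)
k = -⅔ (k = (-1 + 3)/(1 - 4) = 2/(-3) = -⅓*2 = -⅔ ≈ -0.66667)
r(I, B) = 5/3 - 1/(B + 2*I) (r(I, B) = 5/3 + (-3/((I + B) + I))/3 = 5/3 + (-3/((B + I) + I))/3 = 5/3 + (-3/(B + 2*I))/3 = 5/3 - 1/(B + 2*I))
(-6*r(-9, -6))*k = -2*(-3 + 5*(-6) + 10*(-9))/(-6 + 2*(-9))*(-⅔) = -2*(-3 - 30 - 90)/(-6 - 18)*(-⅔) = -2*(-123)/(-24)*(-⅔) = -2*(-1)*(-123)/24*(-⅔) = -6*41/24*(-⅔) = -41/4*(-⅔) = 41/6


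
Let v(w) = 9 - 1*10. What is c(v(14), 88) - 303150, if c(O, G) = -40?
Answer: -303190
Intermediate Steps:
v(w) = -1 (v(w) = 9 - 10 = -1)
c(v(14), 88) - 303150 = -40 - 303150 = -303190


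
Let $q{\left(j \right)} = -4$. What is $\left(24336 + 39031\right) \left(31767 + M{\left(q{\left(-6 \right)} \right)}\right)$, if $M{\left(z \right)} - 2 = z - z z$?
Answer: $2011838883$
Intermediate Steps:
$M{\left(z \right)} = 2 + z - z^{2}$ ($M{\left(z \right)} = 2 + \left(z - z z\right) = 2 - \left(z^{2} - z\right) = 2 + z - z^{2}$)
$\left(24336 + 39031\right) \left(31767 + M{\left(q{\left(-6 \right)} \right)}\right) = \left(24336 + 39031\right) \left(31767 - 18\right) = 63367 \left(31767 - 18\right) = 63367 \cdot 31749 = 2011838883$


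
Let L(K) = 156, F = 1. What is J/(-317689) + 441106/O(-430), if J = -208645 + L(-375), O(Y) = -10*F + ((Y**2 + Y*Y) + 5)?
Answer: 217232713789/117479803755 ≈ 1.8491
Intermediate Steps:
O(Y) = -5 + 2*Y**2 (O(Y) = -10*1 + ((Y**2 + Y*Y) + 5) = -10 + ((Y**2 + Y**2) + 5) = -10 + (2*Y**2 + 5) = -10 + (5 + 2*Y**2) = -5 + 2*Y**2)
J = -208489 (J = -208645 + 156 = -208489)
J/(-317689) + 441106/O(-430) = -208489/(-317689) + 441106/(-5 + 2*(-430)**2) = -208489*(-1/317689) + 441106/(-5 + 2*184900) = 208489/317689 + 441106/(-5 + 369800) = 208489/317689 + 441106/369795 = 217232713789/117479803755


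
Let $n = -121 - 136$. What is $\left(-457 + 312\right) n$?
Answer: $37265$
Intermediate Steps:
$n = -257$ ($n = -121 - 136 = -257$)
$\left(-457 + 312\right) n = \left(-457 + 312\right) \left(-257\right) = \left(-145\right) \left(-257\right) = 37265$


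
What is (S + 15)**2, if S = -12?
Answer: 9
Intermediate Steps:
(S + 15)**2 = (-12 + 15)**2 = 3**2 = 9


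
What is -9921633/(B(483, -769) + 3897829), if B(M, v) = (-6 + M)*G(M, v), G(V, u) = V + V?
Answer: -9921633/4358611 ≈ -2.2763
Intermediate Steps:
G(V, u) = 2*V
B(M, v) = 2*M*(-6 + M) (B(M, v) = (-6 + M)*(2*M) = 2*M*(-6 + M))
-9921633/(B(483, -769) + 3897829) = -9921633/(2*483*(-6 + 483) + 3897829) = -9921633/(2*483*477 + 3897829) = -9921633/(460782 + 3897829) = -9921633/4358611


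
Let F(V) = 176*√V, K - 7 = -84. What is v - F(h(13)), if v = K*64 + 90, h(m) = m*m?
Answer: -7126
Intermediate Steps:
K = -77 (K = 7 - 84 = -77)
h(m) = m²
v = -4838 (v = -77*64 + 90 = -4928 + 90 = -4838)
v - F(h(13)) = -4838 - 176*√(13²) = -4838 - 176*√169 = -4838 - 176*13 = -4838 - 1*2288 = -4838 - 2288 = -7126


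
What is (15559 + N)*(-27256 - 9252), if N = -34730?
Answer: 699894868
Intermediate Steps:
(15559 + N)*(-27256 - 9252) = (15559 - 34730)*(-27256 - 9252) = -19171*(-36508) = 699894868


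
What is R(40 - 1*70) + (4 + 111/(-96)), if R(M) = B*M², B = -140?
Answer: -4031909/32 ≈ -1.2600e+5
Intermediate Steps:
R(M) = -140*M²
R(40 - 1*70) + (4 + 111/(-96)) = -140*(40 - 1*70)² + (4 + 111/(-96)) = -140*(40 - 70)² + (4 + 111*(-1/96)) = -140*(-30)² + (4 - 37/32) = -140*900 + 91/32 = -126000 + 91/32 = -4031909/32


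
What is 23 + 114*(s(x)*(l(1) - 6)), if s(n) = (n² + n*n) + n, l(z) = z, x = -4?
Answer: -15937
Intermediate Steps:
s(n) = n + 2*n² (s(n) = (n² + n²) + n = 2*n² + n = n + 2*n²)
23 + 114*(s(x)*(l(1) - 6)) = 23 + 114*((-4*(1 + 2*(-4)))*(1 - 6)) = 23 + 114*(-4*(1 - 8)*(-5)) = 23 + 114*(-4*(-7)*(-5)) = 23 + 114*(28*(-5)) = 23 + 114*(-140) = 23 - 15960 = -15937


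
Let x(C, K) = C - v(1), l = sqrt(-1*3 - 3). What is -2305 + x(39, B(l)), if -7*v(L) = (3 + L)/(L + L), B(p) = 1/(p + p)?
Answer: -15860/7 ≈ -2265.7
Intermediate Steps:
l = I*sqrt(6) (l = sqrt(-3 - 3) = sqrt(-6) = I*sqrt(6) ≈ 2.4495*I)
B(p) = 1/(2*p)
v(L) = -(3 + L)/(14*L) (v(L) = -(3 + L)/(7*(L + L)) = -(3 + L)/(7*(2*L)) = -(3 + L)*1/(2*L)/7 = -(3 + L)/(14*L))
x(C, K) = 2/7 + C (x(C, K) = C - (-3 - 1*1)/(14*1) = C - (-3 - 1)/14 = C - (-4)/14 = C - 1*(-2/7) = C + 2/7 = 2/7 + C)
-2305 + x(39, B(l)) = -2305 + (2/7 + 39) = -2305 + 275/7 = -15860/7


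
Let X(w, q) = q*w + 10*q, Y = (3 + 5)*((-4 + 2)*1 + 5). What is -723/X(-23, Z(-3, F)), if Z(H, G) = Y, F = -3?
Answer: 241/104 ≈ 2.3173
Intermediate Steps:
Y = 24 (Y = 8*(-2*1 + 5) = 8*(-2 + 5) = 8*3 = 24)
Z(H, G) = 24
X(w, q) = 10*q + q*w
-723/X(-23, Z(-3, F)) = -723*1/(24*(10 - 23)) = -723/(24*(-13)) = -723/(-312) = -723*(-1/312) = 241/104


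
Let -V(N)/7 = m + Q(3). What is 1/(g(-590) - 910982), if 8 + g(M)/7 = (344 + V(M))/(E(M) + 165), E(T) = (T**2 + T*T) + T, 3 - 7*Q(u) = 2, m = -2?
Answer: -231925/211292487317 ≈ -1.0976e-6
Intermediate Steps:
Q(u) = 1/7 (Q(u) = 3/7 - 1/7*2 = 3/7 - 2/7 = 1/7)
E(T) = T + 2*T**2 (E(T) = (T**2 + T**2) + T = 2*T**2 + T = T + 2*T**2)
V(N) = 13 (V(N) = -7*(-2 + 1/7) = -7*(-13/7) = 13)
g(M) = -56 + 2499/(165 + M*(1 + 2*M)) (g(M) = -56 + 7*((344 + 13)/(M*(1 + 2*M) + 165)) = -56 + 7*(357/(165 + M*(1 + 2*M))) = -56 + 2499/(165 + M*(1 + 2*M)))
1/(g(-590) - 910982) = 1/(7*(-963 - 8*(-590)*(1 + 2*(-590)))/(165 - 590*(1 + 2*(-590))) - 910982) = 1/(7*(-963 - 8*(-590)*(1 - 1180))/(165 - 590*(1 - 1180)) - 910982) = 1/(7*(-963 - 8*(-590)*(-1179))/(165 - 590*(-1179)) - 910982) = 1/(7*(-963 - 5564880)/(165 + 695610) - 910982) = 1/(7*(-5565843)/695775 - 910982) = 1/(7*(1/695775)*(-5565843) - 910982) = 1/(-12986967/231925 - 910982) = 1/(-211292487317/231925) = -231925/211292487317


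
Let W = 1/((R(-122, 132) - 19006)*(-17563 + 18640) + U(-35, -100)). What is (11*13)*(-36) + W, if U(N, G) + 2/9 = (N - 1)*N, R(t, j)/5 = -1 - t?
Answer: -918143509149/178349555 ≈ -5148.0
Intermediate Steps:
R(t, j) = -5 - 5*t (R(t, j) = 5*(-1 - t) = -5 - 5*t)
U(N, G) = -2/9 + N*(-1 + N) (U(N, G) = -2/9 + (N - 1)*N = -2/9 + (-1 + N)*N = -2/9 + N*(-1 + N))
W = -9/178349555 (W = 1/(((-5 - 5*(-122)) - 19006)*(-17563 + 18640) + (-2/9 + (-35)**2 - 1*(-35))) = 1/(((-5 + 610) - 19006)*1077 + (-2/9 + 1225 + 35)) = 1/((605 - 19006)*1077 + 11338/9) = 1/(-18401*1077 + 11338/9) = 1/(-19817877 + 11338/9) = 1/(-178349555/9) = -9/178349555 ≈ -5.0463e-8)
(11*13)*(-36) + W = (11*13)*(-36) - 9/178349555 = 143*(-36) - 9/178349555 = -5148 - 9/178349555 = -918143509149/178349555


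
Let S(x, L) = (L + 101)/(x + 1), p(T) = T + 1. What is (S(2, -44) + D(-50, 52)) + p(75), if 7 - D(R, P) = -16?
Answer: 118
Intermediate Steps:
D(R, P) = 23 (D(R, P) = 7 - 1*(-16) = 7 + 16 = 23)
p(T) = 1 + T
S(x, L) = (101 + L)/(1 + x)
(S(2, -44) + D(-50, 52)) + p(75) = ((101 - 44)/(1 + 2) + 23) + (1 + 75) = (57/3 + 23) + 76 = ((1/3)*57 + 23) + 76 = (19 + 23) + 76 = 42 + 76 = 118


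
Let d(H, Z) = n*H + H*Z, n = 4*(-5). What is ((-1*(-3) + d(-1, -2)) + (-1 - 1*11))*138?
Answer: 1794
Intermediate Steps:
n = -20
d(H, Z) = -20*H + H*Z
((-1*(-3) + d(-1, -2)) + (-1 - 1*11))*138 = ((-1*(-3) - (-20 - 2)) + (-1 - 1*11))*138 = ((3 - 1*(-22)) + (-1 - 11))*138 = ((3 + 22) - 12)*138 = (25 - 12)*138 = 13*138 = 1794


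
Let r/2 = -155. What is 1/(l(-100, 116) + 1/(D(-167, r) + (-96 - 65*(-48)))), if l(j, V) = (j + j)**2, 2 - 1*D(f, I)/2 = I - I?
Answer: 3028/121120001 ≈ 2.5000e-5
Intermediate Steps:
r = -310 (r = 2*(-155) = -310)
D(f, I) = 4 (D(f, I) = 4 - 2*(I - I) = 4 - 2*0 = 4 + 0 = 4)
l(j, V) = 4*j**2 (l(j, V) = (2*j)**2 = 4*j**2)
1/(l(-100, 116) + 1/(D(-167, r) + (-96 - 65*(-48)))) = 1/(4*(-100)**2 + 1/(4 + (-96 - 65*(-48)))) = 1/(4*10000 + 1/(4 + (-96 + 3120))) = 1/(40000 + 1/(4 + 3024)) = 1/(40000 + 1/3028) = 1/(121120001/3028) = 3028/121120001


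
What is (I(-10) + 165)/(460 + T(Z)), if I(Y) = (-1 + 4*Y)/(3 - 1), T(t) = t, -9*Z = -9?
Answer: 289/922 ≈ 0.31345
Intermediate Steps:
Z = 1 (Z = -1/9*(-9) = 1)
I(Y) = -1/2 + 2*Y (I(Y) = (-1 + 4*Y)/2 = (-1 + 4*Y)*(1/2) = -1/2 + 2*Y)
(I(-10) + 165)/(460 + T(Z)) = ((-1/2 + 2*(-10)) + 165)/(460 + 1) = ((-1/2 - 20) + 165)/461 = (-41/2 + 165)*(1/461) = (289/2)*(1/461) = 289/922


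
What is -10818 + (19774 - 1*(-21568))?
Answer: 30524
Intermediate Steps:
-10818 + (19774 - 1*(-21568)) = -10818 + (19774 + 21568) = -10818 + 41342 = 30524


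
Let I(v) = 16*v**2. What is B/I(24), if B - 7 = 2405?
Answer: 67/256 ≈ 0.26172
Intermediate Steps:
B = 2412 (B = 7 + 2405 = 2412)
B/I(24) = 2412/((16*24**2)) = 2412/((16*576)) = 2412/9216 = 2412*(1/9216) = 67/256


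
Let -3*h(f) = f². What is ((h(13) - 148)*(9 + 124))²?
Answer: 6646977841/9 ≈ 7.3855e+8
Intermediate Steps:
h(f) = -f²/3
((h(13) - 148)*(9 + 124))² = ((-⅓*13² - 148)*(9 + 124))² = ((-⅓*169 - 148)*133)² = ((-169/3 - 148)*133)² = (-613/3*133)² = (-81529/3)² = 6646977841/9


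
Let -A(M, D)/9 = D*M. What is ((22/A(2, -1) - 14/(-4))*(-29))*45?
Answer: -12325/2 ≈ -6162.5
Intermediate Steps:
A(M, D) = -9*D*M
((22/A(2, -1) - 14/(-4))*(-29))*45 = ((22/((-9*(-1)*2)) - 14/(-4))*(-29))*45 = ((22/18 - 14*(-1/4))*(-29))*45 = ((22*(1/18) + 7/2)*(-29))*45 = ((11/9 + 7/2)*(-29))*45 = ((85/18)*(-29))*45 = -2465/18*45 = -12325/2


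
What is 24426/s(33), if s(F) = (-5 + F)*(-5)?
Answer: -12213/70 ≈ -174.47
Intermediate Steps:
s(F) = 25 - 5*F
24426/s(33) = 24426/(25 - 5*33) = 24426/(25 - 165) = 24426/(-140) = 24426*(-1/140) = -12213/70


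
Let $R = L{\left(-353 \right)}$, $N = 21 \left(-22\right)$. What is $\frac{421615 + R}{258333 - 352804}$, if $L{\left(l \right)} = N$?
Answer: $- \frac{421153}{94471} \approx -4.458$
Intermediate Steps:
$N = -462$
$L{\left(l \right)} = -462$
$R = -462$
$\frac{421615 + R}{258333 - 352804} = \frac{421615 - 462}{258333 - 352804} = \frac{421153}{-94471} = 421153 \left(- \frac{1}{94471}\right) = - \frac{421153}{94471}$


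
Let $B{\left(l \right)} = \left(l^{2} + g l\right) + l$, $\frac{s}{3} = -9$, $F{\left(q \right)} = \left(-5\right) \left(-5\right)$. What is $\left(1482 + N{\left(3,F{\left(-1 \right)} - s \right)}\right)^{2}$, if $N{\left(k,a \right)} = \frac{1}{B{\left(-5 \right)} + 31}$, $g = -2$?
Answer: $\frac{8172702409}{3721} \approx 2.1964 \cdot 10^{6}$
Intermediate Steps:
$F{\left(q \right)} = 25$
$s = -27$ ($s = 3 \left(-9\right) = -27$)
$B{\left(l \right)} = l^{2} - l$ ($B{\left(l \right)} = \left(l^{2} - 2 l\right) + l = l^{2} - l$)
$N{\left(k,a \right)} = \frac{1}{61}$ ($N{\left(k,a \right)} = \frac{1}{- 5 \left(-1 - 5\right) + 31} = \frac{1}{\left(-5\right) \left(-6\right) + 31} = \frac{1}{30 + 31} = \frac{1}{61}$)
$\left(1482 + N{\left(3,F{\left(-1 \right)} - s \right)}\right)^{2} = \left(1482 + \frac{1}{61}\right)^{2} = \left(\frac{90403}{61}\right)^{2} = \frac{8172702409}{3721}$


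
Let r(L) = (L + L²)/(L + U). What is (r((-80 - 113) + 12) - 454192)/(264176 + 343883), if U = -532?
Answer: -323871476/433546067 ≈ -0.74703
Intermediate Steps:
r(L) = (L + L²)/(-532 + L) (r(L) = (L + L²)/(L - 532) = (L + L²)/(-532 + L))
(r((-80 - 113) + 12) - 454192)/(264176 + 343883) = (((-80 - 113) + 12)*(1 + ((-80 - 113) + 12))/(-532 + ((-80 - 113) + 12)) - 454192)/(264176 + 343883) = ((-193 + 12)*(1 + (-193 + 12))/(-532 + (-193 + 12)) - 454192)/608059 = (-181*(1 - 181)/(-532 - 181) - 454192)*(1/608059) = (-181*(-180)/(-713) - 454192)*(1/608059) = (-181*(-1/713)*(-180) - 454192)*(1/608059) = (-32580/713 - 454192)*(1/608059) = -323871476/713*1/608059 = -323871476/433546067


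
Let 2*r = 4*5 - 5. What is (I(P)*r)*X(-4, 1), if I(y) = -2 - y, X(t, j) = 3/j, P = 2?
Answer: -90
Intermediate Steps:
r = 15/2 (r = (4*5 - 5)/2 = (20 - 5)/2 = (1/2)*15 = 15/2 ≈ 7.5000)
(I(P)*r)*X(-4, 1) = ((-2 - 1*2)*(15/2))*(3/1) = ((-2 - 2)*(15/2))*(3*1) = -4*15/2*3 = -30*3 = -90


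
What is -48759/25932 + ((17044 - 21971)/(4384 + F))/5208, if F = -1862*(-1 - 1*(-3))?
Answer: -13977175207/7427962080 ≈ -1.8817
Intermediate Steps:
F = -3724 (F = -1862*(-1 + 3) = -1862*2 = -3724)
-48759/25932 + ((17044 - 21971)/(4384 + F))/5208 = -48759/25932 + ((17044 - 21971)/(4384 - 3724))/5208 = -48759*1/25932 - 4927/660*(1/5208) = -16253/8644 - 4927*1/660*(1/5208) = -16253/8644 - 4927/660*1/5208 = -16253/8644 - 4927/3437280 = -13977175207/7427962080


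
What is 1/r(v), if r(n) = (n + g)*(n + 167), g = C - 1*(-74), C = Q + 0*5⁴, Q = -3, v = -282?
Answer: 1/24265 ≈ 4.1212e-5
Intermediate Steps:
C = -3 (C = -3 + 0*5⁴ = -3 + 0*625 = -3 + 0 = -3)
g = 71 (g = -3 - 1*(-74) = -3 + 74 = 71)
r(n) = (71 + n)*(167 + n) (r(n) = (n + 71)*(n + 167) = (71 + n)*(167 + n))
1/r(v) = 1/(11857 + (-282)² + 238*(-282)) = 1/(11857 + 79524 - 67116) = 1/24265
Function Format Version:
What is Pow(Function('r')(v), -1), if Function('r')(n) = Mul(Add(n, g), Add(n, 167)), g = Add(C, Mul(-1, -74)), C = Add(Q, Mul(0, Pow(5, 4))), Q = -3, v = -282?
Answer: Rational(1, 24265) ≈ 4.1212e-5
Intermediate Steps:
C = -3 (C = Add(-3, Mul(0, Pow(5, 4))) = Add(-3, Mul(0, 625)) = Add(-3, 0) = -3)
g = 71 (g = Add(-3, Mul(-1, -74)) = Add(-3, 74) = 71)
Function('r')(n) = Mul(Add(71, n), Add(167, n)) (Function('r')(n) = Mul(Add(n, 71), Add(n, 167)) = Mul(Add(71, n), Add(167, n)))
Pow(Function('r')(v), -1) = Pow(Add(11857, Pow(-282, 2), Mul(238, -282)), -1) = Pow(Add(11857, 79524, -67116), -1) = Pow(24265, -1) = Rational(1, 24265)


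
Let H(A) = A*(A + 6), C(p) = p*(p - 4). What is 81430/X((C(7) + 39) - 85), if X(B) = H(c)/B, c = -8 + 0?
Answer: -1017875/8 ≈ -1.2723e+5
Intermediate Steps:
c = -8
C(p) = p*(-4 + p)
H(A) = A*(6 + A)
X(B) = 16/B (X(B) = (-8*(6 - 8))/B = (-8*(-2))/B = 16/B)
81430/X((C(7) + 39) - 85) = 81430/((16/((7*(-4 + 7) + 39) - 85))) = 81430/((16/((7*3 + 39) - 85))) = 81430/((16/((21 + 39) - 85))) = 81430/((16/(60 - 85))) = 81430/((16/(-25))) = 81430/((16*(-1/25))) = 81430/(-16/25) = 81430*(-25/16) = -1017875/8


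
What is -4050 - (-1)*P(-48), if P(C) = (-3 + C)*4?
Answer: -4254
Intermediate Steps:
P(C) = -12 + 4*C
-4050 - (-1)*P(-48) = -4050 - (-1)*(-12 + 4*(-48)) = -4050 - (-1)*(-12 - 192) = -4050 - (-1)*(-204) = -4050 - 1*204 = -4050 - 204 = -4254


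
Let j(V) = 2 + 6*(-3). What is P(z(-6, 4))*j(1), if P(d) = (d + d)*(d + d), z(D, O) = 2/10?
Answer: -64/25 ≈ -2.5600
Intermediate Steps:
z(D, O) = 1/5 (z(D, O) = 2*(1/10) = 1/5)
P(d) = 4*d**2 (P(d) = (2*d)*(2*d) = 4*d**2)
j(V) = -16 (j(V) = 2 - 18 = -16)
P(z(-6, 4))*j(1) = (4*(1/5)**2)*(-16) = (4*(1/25))*(-16) = (4/25)*(-16) = -64/25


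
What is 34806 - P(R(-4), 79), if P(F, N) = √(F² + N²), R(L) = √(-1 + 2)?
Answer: 34806 - √6242 ≈ 34727.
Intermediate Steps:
R(L) = 1 (R(L) = √1 = 1)
34806 - P(R(-4), 79) = 34806 - √(1² + 79²) = 34806 - √(1 + 6241) = 34806 - √6242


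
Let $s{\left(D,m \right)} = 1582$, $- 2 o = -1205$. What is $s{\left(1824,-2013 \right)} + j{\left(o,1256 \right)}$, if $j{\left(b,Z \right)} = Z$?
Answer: $2838$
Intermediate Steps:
$o = \frac{1205}{2}$ ($o = \left(- \frac{1}{2}\right) \left(-1205\right) = \frac{1205}{2} \approx 602.5$)
$s{\left(1824,-2013 \right)} + j{\left(o,1256 \right)} = 1582 + 1256 = 2838$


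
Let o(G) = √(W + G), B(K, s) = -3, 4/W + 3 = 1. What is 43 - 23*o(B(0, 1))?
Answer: 43 - 23*I*√5 ≈ 43.0 - 51.43*I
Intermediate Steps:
W = -2 (W = 4/(-3 + 1) = 4/(-2) = 4*(-½) = -2)
o(G) = √(-2 + G)
43 - 23*o(B(0, 1)) = 43 - 23*√(-2 - 3) = 43 - 23*I*√5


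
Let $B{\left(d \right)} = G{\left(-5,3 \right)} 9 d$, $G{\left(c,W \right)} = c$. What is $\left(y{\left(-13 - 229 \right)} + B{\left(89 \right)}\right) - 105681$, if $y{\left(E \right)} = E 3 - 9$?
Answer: $-110421$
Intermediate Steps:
$y{\left(E \right)} = -9 + 3 E$ ($y{\left(E \right)} = 3 E - 9 = -9 + 3 E$)
$B{\left(d \right)} = - 45 d$ ($B{\left(d \right)} = \left(-5\right) 9 d = - 45 d$)
$\left(y{\left(-13 - 229 \right)} + B{\left(89 \right)}\right) - 105681 = \left(\left(-9 + 3 \left(-13 - 229\right)\right) - 4005\right) - 105681 = \left(\left(-9 + 3 \left(-242\right)\right) - 4005\right) - 105681 = \left(\left(-9 - 726\right) - 4005\right) - 105681 = \left(-735 - 4005\right) - 105681 = -4740 - 105681 = -110421$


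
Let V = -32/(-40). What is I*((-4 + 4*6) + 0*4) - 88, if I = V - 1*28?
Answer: -632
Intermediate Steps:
V = ⅘ (V = -32*(-1/40) = ⅘ ≈ 0.80000)
I = -136/5 (I = ⅘ - 1*28 = ⅘ - 28 = -136/5 ≈ -27.200)
I*((-4 + 4*6) + 0*4) - 88 = -136*((-4 + 4*6) + 0*4)/5 - 88 = -136*((-4 + 24) + 0)/5 - 88 = -136*(20 + 0)/5 - 88 = -136/5*20 - 88 = -544 - 88 = -632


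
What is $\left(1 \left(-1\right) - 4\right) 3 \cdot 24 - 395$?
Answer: $-755$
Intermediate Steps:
$\left(1 \left(-1\right) - 4\right) 3 \cdot 24 - 395 = \left(-1 - 4\right) 72 - 395 = \left(-5\right) 72 - 395 = -360 - 395 = -755$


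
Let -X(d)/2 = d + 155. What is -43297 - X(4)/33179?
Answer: -1436550845/33179 ≈ -43297.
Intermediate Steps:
X(d) = -310 - 2*d (X(d) = -2*(d + 155) = -2*(155 + d) = -310 - 2*d)
-43297 - X(4)/33179 = -43297 - (-310 - 2*4)/33179 = -43297 - (-310 - 8)/33179 = -43297 - (-318)/33179 = -43297 - 1*(-318/33179) = -43297 + 318/33179 = -1436550845/33179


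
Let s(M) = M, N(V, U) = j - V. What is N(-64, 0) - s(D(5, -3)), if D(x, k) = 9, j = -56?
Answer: -1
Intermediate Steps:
N(V, U) = -56 - V
N(-64, 0) - s(D(5, -3)) = (-56 - 1*(-64)) - 1*9 = (-56 + 64) - 9 = 8 - 9 = -1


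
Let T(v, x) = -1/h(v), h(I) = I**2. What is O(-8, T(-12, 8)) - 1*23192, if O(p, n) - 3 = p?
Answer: -23197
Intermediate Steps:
T(v, x) = -1/v**2 (T(v, x) = -1/(v**2) = -1/v**2)
O(p, n) = 3 + p
O(-8, T(-12, 8)) - 1*23192 = (3 - 8) - 1*23192 = -5 - 23192 = -23197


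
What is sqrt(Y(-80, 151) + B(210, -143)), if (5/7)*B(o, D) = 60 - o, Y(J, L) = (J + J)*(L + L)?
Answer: I*sqrt(48530) ≈ 220.3*I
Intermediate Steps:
Y(J, L) = 4*J*L (Y(J, L) = (2*J)*(2*L) = 4*J*L)
B(o, D) = 84 - 7*o/5 (B(o, D) = 7*(60 - o)/5 = 84 - 7*o/5)
sqrt(Y(-80, 151) + B(210, -143)) = sqrt(4*(-80)*151 + (84 - 7/5*210)) = sqrt(-48320 + (84 - 294)) = sqrt(-48320 - 210) = sqrt(-48530) = I*sqrt(48530)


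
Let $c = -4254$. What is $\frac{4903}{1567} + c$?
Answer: $- \frac{6661115}{1567} \approx -4250.9$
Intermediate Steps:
$\frac{4903}{1567} + c = \frac{4903}{1567} - 4254 = - \frac{6661115}{1567}$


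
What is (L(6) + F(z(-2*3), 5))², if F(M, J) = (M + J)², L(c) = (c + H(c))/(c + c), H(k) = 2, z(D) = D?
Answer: 25/9 ≈ 2.7778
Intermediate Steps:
L(c) = (2 + c)/(2*c) (L(c) = (c + 2)/(c + c) = (2 + c)/((2*c)) = (2 + c)*(1/(2*c)) = (2 + c)/(2*c))
F(M, J) = (J + M)²
(L(6) + F(z(-2*3), 5))² = ((½)*(2 + 6)/6 + (5 - 2*3)²)² = ((½)*(⅙)*8 + (5 - 6)²)² = (⅔ + (-1)²)² = (⅔ + 1)² = (5/3)² = 25/9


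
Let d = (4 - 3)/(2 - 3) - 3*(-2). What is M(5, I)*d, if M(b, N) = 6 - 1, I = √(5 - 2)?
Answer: 25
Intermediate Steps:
I = √3 ≈ 1.7320
M(b, N) = 5
d = 5 (d = 1/(-1) + 6 = 1*(-1) + 6 = -1 + 6 = 5)
M(5, I)*d = 5*5 = 25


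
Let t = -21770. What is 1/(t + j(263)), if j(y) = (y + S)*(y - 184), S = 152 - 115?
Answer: 1/1930 ≈ 0.00051813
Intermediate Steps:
S = 37
j(y) = (-184 + y)*(37 + y) (j(y) = (y + 37)*(y - 184) = (37 + y)*(-184 + y) = (-184 + y)*(37 + y))
1/(t + j(263)) = 1/(-21770 + (-6808 + 263**2 - 147*263)) = 1/(-21770 + (-6808 + 69169 - 38661)) = 1/(-21770 + 23700) = 1/1930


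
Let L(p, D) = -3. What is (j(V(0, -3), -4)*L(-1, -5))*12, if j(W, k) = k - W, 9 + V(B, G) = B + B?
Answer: -180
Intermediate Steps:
V(B, G) = -9 + 2*B (V(B, G) = -9 + (B + B) = -9 + 2*B)
(j(V(0, -3), -4)*L(-1, -5))*12 = ((-4 - (-9 + 2*0))*(-3))*12 = ((-4 - (-9 + 0))*(-3))*12 = ((-4 - 1*(-9))*(-3))*12 = ((-4 + 9)*(-3))*12 = (5*(-3))*12 = -15*12 = -180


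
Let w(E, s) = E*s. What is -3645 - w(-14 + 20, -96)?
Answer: -3069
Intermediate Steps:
-3645 - w(-14 + 20, -96) = -3645 - (-14 + 20)*(-96) = -3645 - 6*(-96) = -3645 - 1*(-576) = -3645 + 576 = -3069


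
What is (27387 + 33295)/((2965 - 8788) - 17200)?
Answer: -60682/23023 ≈ -2.6357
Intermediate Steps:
(27387 + 33295)/((2965 - 8788) - 17200) = 60682/(-5823 - 17200) = 60682/(-23023) = 60682*(-1/23023) = -60682/23023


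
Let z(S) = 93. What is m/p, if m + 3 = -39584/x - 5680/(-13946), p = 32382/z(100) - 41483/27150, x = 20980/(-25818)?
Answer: 299875065374786370/2134211551930979 ≈ 140.51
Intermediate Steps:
x = -10490/12909 (x = 20980*(-1/25818) = -10490/12909 ≈ -0.81261)
p = 291771127/841650 (p = 32382/93 - 41483/27150 = 32382*(1/93) - 41483*1/27150 = 10794/31 - 41483/27150 = 291771127/841650 ≈ 346.67)
m = 1781471308589/36573385 (m = -3 + (-39584/(-10490/12909) - 5680/(-13946)) = -3 + (-39584*(-12909/10490) - 5680*(-1/13946)) = -3 + (255494928/5245 + 2840/6973) = -3 + 1781581028744/36573385 = 1781471308589/36573385 ≈ 48710.)
m/p = 1781471308589/(36573385*(291771127/841650)) = (1781471308589/36573385)*(841650/291771127) = 299875065374786370/2134211551930979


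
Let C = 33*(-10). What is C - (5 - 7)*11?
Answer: -308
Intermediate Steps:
C = -330
C - (5 - 7)*11 = -330 - (5 - 7)*11 = -330 - (-2)*11 = -330 - 1*(-22) = -330 + 22 = -308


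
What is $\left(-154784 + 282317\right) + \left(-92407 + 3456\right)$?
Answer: $38582$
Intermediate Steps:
$\left(-154784 + 282317\right) + \left(-92407 + 3456\right) = 127533 - 88951 = 38582$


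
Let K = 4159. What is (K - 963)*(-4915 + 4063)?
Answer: -2722992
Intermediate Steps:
(K - 963)*(-4915 + 4063) = (4159 - 963)*(-4915 + 4063) = 3196*(-852) = -2722992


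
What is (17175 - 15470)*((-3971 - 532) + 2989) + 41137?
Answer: -2540233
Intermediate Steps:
(17175 - 15470)*((-3971 - 532) + 2989) + 41137 = 1705*(-4503 + 2989) + 41137 = 1705*(-1514) + 41137 = -2581370 + 41137 = -2540233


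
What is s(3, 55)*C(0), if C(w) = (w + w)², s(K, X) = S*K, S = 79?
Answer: 0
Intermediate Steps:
s(K, X) = 79*K
C(w) = 4*w² (C(w) = (2*w)² = 4*w²)
s(3, 55)*C(0) = (79*3)*(4*0²) = 237*(4*0) = 237*0 = 0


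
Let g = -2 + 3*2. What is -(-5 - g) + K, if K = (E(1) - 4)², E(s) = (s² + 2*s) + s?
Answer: 9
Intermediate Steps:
g = 4 (g = -2 + 6 = 4)
E(s) = s² + 3*s
K = 0 (K = (1*(3 + 1) - 4)² = (1*4 - 4)² = (4 - 4)² = 0² = 0)
-(-5 - g) + K = -(-5 - 1*4) + 0 = -(-5 - 4) + 0 = -1*(-9) + 0 = 9 + 0 = 9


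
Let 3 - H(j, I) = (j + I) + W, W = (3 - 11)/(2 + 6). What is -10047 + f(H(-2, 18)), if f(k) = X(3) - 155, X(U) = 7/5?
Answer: -51003/5 ≈ -10201.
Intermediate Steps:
W = -1 (W = -8/8 = -8*⅛ = -1)
X(U) = 7/5 (X(U) = 7*(⅕) = 7/5)
H(j, I) = 4 - I - j (H(j, I) = 3 - ((j + I) - 1) = 3 - ((I + j) - 1) = 3 - (-1 + I + j) = 3 + (1 - I - j) = 4 - I - j)
f(k) = -768/5 (f(k) = 7/5 - 155 = -768/5)
-10047 + f(H(-2, 18)) = -10047 - 768/5 = -51003/5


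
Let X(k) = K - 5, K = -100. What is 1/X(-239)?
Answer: -1/105 ≈ -0.0095238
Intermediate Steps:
X(k) = -105 (X(k) = -100 - 5 = -105)
1/X(-239) = 1/(-105) = -1/105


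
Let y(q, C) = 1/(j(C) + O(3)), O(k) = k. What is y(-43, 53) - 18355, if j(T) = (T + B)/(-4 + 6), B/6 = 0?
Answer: -1082943/59 ≈ -18355.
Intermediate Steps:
B = 0 (B = 6*0 = 0)
j(T) = T/2 (j(T) = (T + 0)/(-4 + 6) = T/2)
y(q, C) = 1/(3 + C/2) (y(q, C) = 1/(C/2 + 3) = 1/(3 + C/2))
y(-43, 53) - 18355 = 2/(6 + 53) - 18355 = 2/59 - 18355 = -1082943/59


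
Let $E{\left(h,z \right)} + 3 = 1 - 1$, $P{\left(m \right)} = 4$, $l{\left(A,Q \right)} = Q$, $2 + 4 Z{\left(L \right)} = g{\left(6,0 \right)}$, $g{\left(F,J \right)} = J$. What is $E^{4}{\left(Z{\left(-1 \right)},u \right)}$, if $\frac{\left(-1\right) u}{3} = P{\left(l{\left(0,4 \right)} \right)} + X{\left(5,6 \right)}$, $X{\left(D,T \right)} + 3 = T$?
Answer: $81$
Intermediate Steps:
$Z{\left(L \right)} = - \frac{1}{2}$ ($Z{\left(L \right)} = - \frac{1}{2} + \frac{1}{4} \cdot 0 = - \frac{1}{2} + 0 = - \frac{1}{2}$)
$X{\left(D,T \right)} = -3 + T$
$u = -21$ ($u = - 3 \left(4 + \left(-3 + 6\right)\right) = - 3 \left(4 + 3\right) = \left(-3\right) 7 = -21$)
$E{\left(h,z \right)} = -3$ ($E{\left(h,z \right)} = -3 + \left(1 - 1\right) = -3 + 0 = -3$)
$E^{4}{\left(Z{\left(-1 \right)},u \right)} = \left(-3\right)^{4} = 81$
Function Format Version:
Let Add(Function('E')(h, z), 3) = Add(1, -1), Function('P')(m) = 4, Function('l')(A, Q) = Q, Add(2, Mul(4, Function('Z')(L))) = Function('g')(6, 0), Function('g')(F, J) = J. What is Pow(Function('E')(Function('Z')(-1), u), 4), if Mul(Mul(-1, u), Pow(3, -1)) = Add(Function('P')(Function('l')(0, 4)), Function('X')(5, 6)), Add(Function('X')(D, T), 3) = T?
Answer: 81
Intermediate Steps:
Function('Z')(L) = Rational(-1, 2) (Function('Z')(L) = Add(Rational(-1, 2), Mul(Rational(1, 4), 0)) = Add(Rational(-1, 2), 0) = Rational(-1, 2))
Function('X')(D, T) = Add(-3, T)
u = -21 (u = Mul(-3, Add(4, Add(-3, 6))) = Mul(-3, Add(4, 3)) = Mul(-3, 7) = -21)
Function('E')(h, z) = -3 (Function('E')(h, z) = Add(-3, Add(1, -1)) = Add(-3, 0) = -3)
Pow(Function('E')(Function('Z')(-1), u), 4) = Pow(-3, 4) = 81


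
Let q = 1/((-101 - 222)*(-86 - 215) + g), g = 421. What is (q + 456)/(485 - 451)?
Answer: 44525665/3319896 ≈ 13.412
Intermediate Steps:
q = 1/97644 (q = 1/((-101 - 222)*(-86 - 215) + 421) = 1/(-323*(-301) + 421) = 1/(97223 + 421) = 1/97644 ≈ 1.0241e-5)
(q + 456)/(485 - 451) = (1/97644 + 456)/(485 - 451) = (44525665/97644)/34 = (44525665/97644)*(1/34) = 44525665/3319896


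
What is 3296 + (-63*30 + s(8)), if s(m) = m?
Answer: 1414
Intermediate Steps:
3296 + (-63*30 + s(8)) = 3296 + (-63*30 + 8) = 3296 + (-1890 + 8) = 3296 - 1882 = 1414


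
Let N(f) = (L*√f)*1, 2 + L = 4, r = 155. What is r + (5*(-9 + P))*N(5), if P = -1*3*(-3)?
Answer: 155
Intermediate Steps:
L = 2 (L = -2 + 4 = 2)
P = 9 (P = -3*(-3) = 9)
N(f) = 2*√f (N(f) = (2*√f)*1 = 2*√f)
r + (5*(-9 + P))*N(5) = 155 + (5*(-9 + 9))*(2*√5) = 155 + (5*0)*(2*√5) = 155 + 0*(2*√5) = 155 + 0 = 155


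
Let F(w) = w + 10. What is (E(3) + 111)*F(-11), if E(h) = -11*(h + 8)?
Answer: 10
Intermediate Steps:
E(h) = -88 - 11*h (E(h) = -11*(8 + h) = -88 - 11*h)
F(w) = 10 + w
(E(3) + 111)*F(-11) = ((-88 - 11*3) + 111)*(10 - 11) = ((-88 - 33) + 111)*(-1) = (-121 + 111)*(-1) = -10*(-1) = 10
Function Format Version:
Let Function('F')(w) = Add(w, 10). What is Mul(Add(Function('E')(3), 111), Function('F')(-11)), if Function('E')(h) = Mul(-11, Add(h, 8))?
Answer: 10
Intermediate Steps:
Function('E')(h) = Add(-88, Mul(-11, h)) (Function('E')(h) = Mul(-11, Add(8, h)) = Add(-88, Mul(-11, h)))
Function('F')(w) = Add(10, w)
Mul(Add(Function('E')(3), 111), Function('F')(-11)) = Mul(Add(Add(-88, Mul(-11, 3)), 111), Add(10, -11)) = Mul(Add(Add(-88, -33), 111), -1) = Mul(Add(-121, 111), -1) = Mul(-10, -1) = 10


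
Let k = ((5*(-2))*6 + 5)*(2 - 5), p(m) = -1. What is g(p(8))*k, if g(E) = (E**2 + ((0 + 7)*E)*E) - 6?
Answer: 330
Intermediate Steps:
k = 165 (k = (-10*6 + 5)*(-3) = (-60 + 5)*(-3) = -55*(-3) = 165)
g(E) = -6 + 8*E**2 (g(E) = (E**2 + (7*E)*E) - 6 = (E**2 + 7*E**2) - 6 = 8*E**2 - 6 = -6 + 8*E**2)
g(p(8))*k = (-6 + 8*(-1)**2)*165 = (-6 + 8*1)*165 = (-6 + 8)*165 = 2*165 = 330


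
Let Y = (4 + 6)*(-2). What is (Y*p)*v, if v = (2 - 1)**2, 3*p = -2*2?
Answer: 80/3 ≈ 26.667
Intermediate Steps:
p = -4/3 (p = (-2*2)/3 = (1/3)*(-4) = -4/3 ≈ -1.3333)
Y = -20 (Y = 10*(-2) = -20)
v = 1 (v = 1**2 = 1)
(Y*p)*v = -20*(-4/3)*1 = (80/3)*1 = 80/3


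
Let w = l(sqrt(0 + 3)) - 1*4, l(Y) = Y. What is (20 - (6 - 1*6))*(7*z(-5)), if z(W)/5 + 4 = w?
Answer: -5600 + 700*sqrt(3) ≈ -4387.6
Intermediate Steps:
w = -4 + sqrt(3) (w = sqrt(0 + 3) - 1*4 = sqrt(3) - 4 = -4 + sqrt(3) ≈ -2.2679)
z(W) = -40 + 5*sqrt(3) (z(W) = -20 + 5*(-4 + sqrt(3)) = -20 + (-20 + 5*sqrt(3)) = -40 + 5*sqrt(3))
(20 - (6 - 1*6))*(7*z(-5)) = (20 - (6 - 1*6))*(7*(-40 + 5*sqrt(3))) = (20 - (6 - 6))*(-280 + 35*sqrt(3)) = (20 - 1*0)*(-280 + 35*sqrt(3)) = (20 + 0)*(-280 + 35*sqrt(3)) = 20*(-280 + 35*sqrt(3)) = -5600 + 700*sqrt(3)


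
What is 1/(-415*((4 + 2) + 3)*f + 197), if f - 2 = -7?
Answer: 1/18872 ≈ 5.2989e-5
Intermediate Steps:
f = -5 (f = 2 - 7 = -5)
1/(-415*((4 + 2) + 3)*f + 197) = 1/(-415*((4 + 2) + 3)*(-5) + 197) = 1/(-415*(6 + 3)*(-5) + 197) = 1/(-3735*(-5) + 197) = 1/(-415*(-45) + 197) = 1/(18675 + 197) = 1/18872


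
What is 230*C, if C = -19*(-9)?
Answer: 39330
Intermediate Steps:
C = 171
230*C = 230*171 = 39330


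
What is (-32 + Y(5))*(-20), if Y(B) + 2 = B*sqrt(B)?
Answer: 680 - 100*sqrt(5) ≈ 456.39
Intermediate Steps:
Y(B) = -2 + B**(3/2) (Y(B) = -2 + B*sqrt(B) = -2 + B**(3/2))
(-32 + Y(5))*(-20) = (-32 + (-2 + 5**(3/2)))*(-20) = (-32 + (-2 + 5*sqrt(5)))*(-20) = (-34 + 5*sqrt(5))*(-20) = 680 - 100*sqrt(5)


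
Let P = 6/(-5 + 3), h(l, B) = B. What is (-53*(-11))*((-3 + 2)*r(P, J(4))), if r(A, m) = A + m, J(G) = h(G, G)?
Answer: -583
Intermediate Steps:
J(G) = G
P = -3 (P = 6/(-2) = 6*(-1/2) = -3)
(-53*(-11))*((-3 + 2)*r(P, J(4))) = (-53*(-11))*((-3 + 2)*(-3 + 4)) = 583*(-1*1) = 583*(-1) = -583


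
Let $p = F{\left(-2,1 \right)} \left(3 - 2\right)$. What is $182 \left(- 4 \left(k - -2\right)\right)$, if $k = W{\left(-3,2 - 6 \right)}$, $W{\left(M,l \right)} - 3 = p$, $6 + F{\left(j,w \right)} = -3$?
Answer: $2912$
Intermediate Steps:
$F{\left(j,w \right)} = -9$ ($F{\left(j,w \right)} = -6 - 3 = -9$)
$p = -9$ ($p = - 9 \left(3 - 2\right) = \left(-9\right) 1 = -9$)
$W{\left(M,l \right)} = -6$ ($W{\left(M,l \right)} = 3 - 9 = -6$)
$k = -6$
$182 \left(- 4 \left(k - -2\right)\right) = 182 \left(- 4 \left(-6 - -2\right)\right) = 182 \left(- 4 \left(-6 + \left(-3 + 5\right)\right)\right) = 182 \left(- 4 \left(-6 + 2\right)\right) = 182 \left(\left(-4\right) \left(-4\right)\right) = 182 \cdot 16 = 2912$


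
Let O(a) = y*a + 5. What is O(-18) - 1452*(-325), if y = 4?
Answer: 471833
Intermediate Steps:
O(a) = 5 + 4*a (O(a) = 4*a + 5 = 5 + 4*a)
O(-18) - 1452*(-325) = (5 + 4*(-18)) - 1452*(-325) = (5 - 72) + 471900 = -67 + 471900 = 471833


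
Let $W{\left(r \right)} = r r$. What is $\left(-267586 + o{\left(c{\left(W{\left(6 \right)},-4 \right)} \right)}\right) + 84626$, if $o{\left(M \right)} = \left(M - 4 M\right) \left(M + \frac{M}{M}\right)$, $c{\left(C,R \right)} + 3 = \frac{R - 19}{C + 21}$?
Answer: $- \frac{198172258}{1083} \approx -1.8298 \cdot 10^{5}$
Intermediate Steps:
$W{\left(r \right)} = r^{2}$
$c{\left(C,R \right)} = -3 + \frac{-19 + R}{21 + C}$ ($c{\left(C,R \right)} = -3 + \frac{R - 19}{C + 21} = -3 + \frac{-19 + R}{21 + C}$)
$o{\left(M \right)} = - 3 M \left(1 + M\right)$ ($o{\left(M \right)} = - 3 M \left(M + 1\right) = - 3 M \left(1 + M\right)$)
$\left(-267586 + o{\left(c{\left(W{\left(6 \right)},-4 \right)} \right)}\right) + 84626 = \left(-267586 - 3 \frac{-82 - 4 - 3 \cdot 6^{2}}{21 + 6^{2}} \left(1 + \frac{-82 - 4 - 3 \cdot 6^{2}}{21 + 6^{2}}\right)\right) + 84626 = \left(-267586 - 3 \frac{-82 - 4 - 108}{21 + 36} \left(1 + \frac{-82 - 4 - 108}{21 + 36}\right)\right) + 84626 = \left(-267586 - 3 \frac{-82 - 4 - 108}{57} \left(1 + \frac{-82 - 4 - 108}{57}\right)\right) + 84626 = \left(-267586 - 3 \cdot \frac{1}{57} \left(-194\right) \left(1 + \frac{1}{57} \left(-194\right)\right)\right) + 84626 = \left(-267586 - - \frac{194 \left(1 - \frac{194}{57}\right)}{19}\right) + 84626 = \left(-267586 - \left(- \frac{194}{19}\right) \left(- \frac{137}{57}\right)\right) + 84626 = \left(-267586 - \frac{26578}{1083}\right) + 84626 = - \frac{289822216}{1083} + 84626 = - \frac{198172258}{1083}$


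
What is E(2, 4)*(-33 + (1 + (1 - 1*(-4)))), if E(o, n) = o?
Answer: -54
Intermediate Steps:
E(2, 4)*(-33 + (1 + (1 - 1*(-4)))) = 2*(-33 + (1 + (1 - 1*(-4)))) = 2*(-33 + (1 + (1 + 4))) = 2*(-33 + (1 + 5)) = 2*(-33 + 6) = 2*(-27) = -54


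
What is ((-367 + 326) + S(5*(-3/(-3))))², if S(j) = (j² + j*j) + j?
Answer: 196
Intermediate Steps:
S(j) = j + 2*j² (S(j) = (j² + j²) + j = 2*j² + j = j + 2*j²)
((-367 + 326) + S(5*(-3/(-3))))² = ((-367 + 326) + (5*(-3/(-3)))*(1 + 2*(5*(-3/(-3)))))² = (-41 + (5*(-3*(-⅓)))*(1 + 2*(5*(-3*(-⅓)))))² = (-41 + (5*1)*(1 + 2*(5*1)))² = (-41 + 5*(1 + 2*5))² = (-41 + 5*(1 + 10))² = (-41 + 5*11)² = (-41 + 55)² = 14² = 196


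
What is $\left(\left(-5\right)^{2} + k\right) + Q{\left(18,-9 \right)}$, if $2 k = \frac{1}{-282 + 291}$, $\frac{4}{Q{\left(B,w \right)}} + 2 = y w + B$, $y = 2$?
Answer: $\frac{415}{18} \approx 23.056$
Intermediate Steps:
$Q{\left(B,w \right)} = \frac{4}{-2 + B + 2 w}$ ($Q{\left(B,w \right)} = \frac{4}{-2 + \left(2 w + B\right)} = \frac{4}{-2 + \left(B + 2 w\right)} = \frac{4}{-2 + B + 2 w}$)
$k = \frac{1}{18}$ ($k = \frac{1}{2 \left(-282 + 291\right)} = \frac{1}{2 \cdot 9} = \frac{1}{2} \cdot \frac{1}{9} = \frac{1}{18} \approx 0.055556$)
$\left(\left(-5\right)^{2} + k\right) + Q{\left(18,-9 \right)} = \left(\left(-5\right)^{2} + \frac{1}{18}\right) + \frac{4}{-2 + 18 + 2 \left(-9\right)} = \left(25 + \frac{1}{18}\right) + \frac{4}{-2 + 18 - 18} = \frac{451}{18} + \frac{4}{-2} = \frac{451}{18} + 4 \left(- \frac{1}{2}\right) = \frac{451}{18} - 2 = \frac{415}{18}$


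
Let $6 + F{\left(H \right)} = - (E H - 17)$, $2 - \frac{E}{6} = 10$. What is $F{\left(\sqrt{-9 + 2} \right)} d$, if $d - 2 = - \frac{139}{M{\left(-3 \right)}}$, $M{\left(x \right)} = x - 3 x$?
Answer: $- \frac{1397}{6} - 1016 i \sqrt{7} \approx -232.83 - 2688.1 i$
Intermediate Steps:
$E = -48$ ($E = 12 - 60 = -48$)
$M{\left(x \right)} = - 2 x$
$F{\left(H \right)} = 11 + 48 H$ ($F{\left(H \right)} = -6 - \left(- 48 H - 17\right) = -6 - \left(-17 - 48 H\right) = -6 + \left(17 + 48 H\right) = 11 + 48 H$)
$d = - \frac{127}{6}$ ($d = 2 - \frac{139}{\left(-2\right) \left(-3\right)} = 2 - \frac{139}{6} = - \frac{127}{6} \approx -21.167$)
$F{\left(\sqrt{-9 + 2} \right)} d = \left(11 + 48 \sqrt{-9 + 2}\right) \left(- \frac{127}{6}\right) = \left(11 + 48 \sqrt{-7}\right) \left(- \frac{127}{6}\right) = \left(11 + 48 i \sqrt{7}\right) \left(- \frac{127}{6}\right) = - \frac{1397}{6} - 1016 i \sqrt{7}$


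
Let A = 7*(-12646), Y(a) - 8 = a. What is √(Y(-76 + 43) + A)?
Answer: I*√88547 ≈ 297.57*I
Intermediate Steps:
Y(a) = 8 + a
A = -88522
√(Y(-76 + 43) + A) = √((8 + (-76 + 43)) - 88522) = √((8 - 33) - 88522) = √(-25 - 88522) = √(-88547) = I*√88547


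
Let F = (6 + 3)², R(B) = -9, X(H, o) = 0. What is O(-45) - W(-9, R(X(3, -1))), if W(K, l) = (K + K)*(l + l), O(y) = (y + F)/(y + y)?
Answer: -1622/5 ≈ -324.40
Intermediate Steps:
F = 81 (F = 9² = 81)
O(y) = (81 + y)/(2*y) (O(y) = (y + 81)/(y + y) = (81 + y)/((2*y)) = (81 + y)*(1/(2*y)) = (81 + y)/(2*y))
W(K, l) = 4*K*l (W(K, l) = (2*K)*(2*l) = 4*K*l)
O(-45) - W(-9, R(X(3, -1))) = (½)*(81 - 45)/(-45) - 4*(-9)*(-9) = (½)*(-1/45)*36 - 1*324 = -⅖ - 324 = -1622/5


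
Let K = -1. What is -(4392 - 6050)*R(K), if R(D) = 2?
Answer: 3316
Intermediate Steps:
-(4392 - 6050)*R(K) = -(4392 - 6050)*2 = -(-1658)*2 = -1*(-3316) = 3316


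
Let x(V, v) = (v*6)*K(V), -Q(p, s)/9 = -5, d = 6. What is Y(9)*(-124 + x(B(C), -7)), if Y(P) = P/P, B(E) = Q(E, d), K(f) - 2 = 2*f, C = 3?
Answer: -3988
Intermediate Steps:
Q(p, s) = 45 (Q(p, s) = -9*(-5) = 45)
K(f) = 2 + 2*f
B(E) = 45
x(V, v) = 6*v*(2 + 2*V) (x(V, v) = (v*6)*(2 + 2*V) = (6*v)*(2 + 2*V) = 6*v*(2 + 2*V))
Y(P) = 1
Y(9)*(-124 + x(B(C), -7)) = 1*(-124 + 12*(-7)*(1 + 45)) = 1*(-124 + 12*(-7)*46) = 1*(-124 - 3864) = 1*(-3988) = -3988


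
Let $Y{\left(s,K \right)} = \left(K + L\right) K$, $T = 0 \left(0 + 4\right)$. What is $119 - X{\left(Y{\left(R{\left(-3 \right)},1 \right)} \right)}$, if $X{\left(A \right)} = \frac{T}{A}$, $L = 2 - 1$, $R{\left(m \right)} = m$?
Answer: $119$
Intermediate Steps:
$L = 1$ ($L = 2 - 1 = 1$)
$T = 0$ ($T = 0 \cdot 4 = 0$)
$Y{\left(s,K \right)} = K \left(1 + K\right)$ ($Y{\left(s,K \right)} = \left(K + 1\right) K = \left(1 + K\right) K = K \left(1 + K\right)$)
$X{\left(A \right)} = 0$ ($X{\left(A \right)} = \frac{0}{A} = 0$)
$119 - X{\left(Y{\left(R{\left(-3 \right)},1 \right)} \right)} = 119 - 0 = 119 + 0 = 119$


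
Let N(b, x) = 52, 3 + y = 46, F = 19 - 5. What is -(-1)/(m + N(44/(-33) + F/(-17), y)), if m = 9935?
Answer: 1/9987 ≈ 0.00010013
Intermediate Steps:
F = 14
y = 43 (y = -3 + 46 = 43)
-(-1)/(m + N(44/(-33) + F/(-17), y)) = -(-1)/(9935 + 52) = -(-1)/9987 = -1*(-1/9987) = 1/9987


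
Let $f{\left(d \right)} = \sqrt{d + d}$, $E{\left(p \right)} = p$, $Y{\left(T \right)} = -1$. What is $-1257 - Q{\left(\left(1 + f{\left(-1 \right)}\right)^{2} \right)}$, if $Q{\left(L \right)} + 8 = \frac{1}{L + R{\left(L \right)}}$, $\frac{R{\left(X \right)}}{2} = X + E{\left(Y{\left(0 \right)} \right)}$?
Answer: $\frac{2 \left(- 3747 \sqrt{2} - 3122 i\right)}{5 i + 6 \sqrt{2}} \approx -1248.9 + 0.087477 i$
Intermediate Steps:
$f{\left(d \right)} = \sqrt{2} \sqrt{d}$ ($f{\left(d \right)} = \sqrt{2 d} = \sqrt{2} \sqrt{d}$)
$R{\left(X \right)} = -2 + 2 X$ ($R{\left(X \right)} = 2 \left(X - 1\right) = 2 \left(-1 + X\right) = -2 + 2 X$)
$Q{\left(L \right)} = -8 + \frac{1}{-2 + 3 L}$ ($Q{\left(L \right)} = -8 + \frac{1}{L + \left(-2 + 2 L\right)} = -8 + \frac{1}{-2 + 3 L}$)
$-1257 - Q{\left(\left(1 + f{\left(-1 \right)}\right)^{2} \right)} = -1257 - \frac{17 - 24 \left(1 + \sqrt{2} \sqrt{-1}\right)^{2}}{-2 + 3 \left(1 + \sqrt{2} \sqrt{-1}\right)^{2}} = -1257 - \frac{17 - 24 \left(1 + \sqrt{2} i\right)^{2}}{-2 + 3 \left(1 + \sqrt{2} i\right)^{2}} = -1257 - \frac{17 - 24 \left(1 + i \sqrt{2}\right)^{2}}{-2 + 3 \left(1 + i \sqrt{2}\right)^{2}}$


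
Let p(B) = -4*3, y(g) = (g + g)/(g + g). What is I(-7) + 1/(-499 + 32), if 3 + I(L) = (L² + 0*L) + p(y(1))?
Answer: 15877/467 ≈ 33.998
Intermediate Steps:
y(g) = 1 (y(g) = (2*g)/((2*g)) = (2*g)*(1/(2*g)) = 1)
p(B) = -12
I(L) = -15 + L² (I(L) = -3 + ((L² + 0*L) - 12) = -3 + ((L² + 0) - 12) = -3 + (L² - 12) = -3 + (-12 + L²) = -15 + L²)
I(-7) + 1/(-499 + 32) = (-15 + (-7)²) + 1/(-499 + 32) = (-15 + 49) + 1/(-467) = 34 - 1/467 = 15877/467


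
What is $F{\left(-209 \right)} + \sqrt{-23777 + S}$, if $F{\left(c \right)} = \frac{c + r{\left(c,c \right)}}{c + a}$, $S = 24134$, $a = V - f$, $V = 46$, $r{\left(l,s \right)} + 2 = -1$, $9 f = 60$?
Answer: $\frac{636}{509} + \sqrt{357} \approx 20.144$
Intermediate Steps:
$f = \frac{20}{3}$ ($f = \frac{1}{9} \cdot 60 = \frac{20}{3} \approx 6.6667$)
$r{\left(l,s \right)} = -3$ ($r{\left(l,s \right)} = -2 - 1 = -3$)
$a = \frac{118}{3}$ ($a = 46 - \frac{20}{3} = \frac{118}{3} \approx 39.333$)
$F{\left(c \right)} = \frac{-3 + c}{\frac{118}{3} + c}$ ($F{\left(c \right)} = \frac{c - 3}{c + \frac{118}{3}} = \frac{-3 + c}{\frac{118}{3} + c}$)
$F{\left(-209 \right)} + \sqrt{-23777 + S} = \frac{3 \left(-3 - 209\right)}{118 + 3 \left(-209\right)} + \sqrt{-23777 + 24134} = 3 \frac{1}{118 - 627} \left(-212\right) + \sqrt{357} = 3 \frac{1}{-509} \left(-212\right) + \sqrt{357} = 3 \left(- \frac{1}{509}\right) \left(-212\right) + \sqrt{357} = \frac{636}{509} + \sqrt{357}$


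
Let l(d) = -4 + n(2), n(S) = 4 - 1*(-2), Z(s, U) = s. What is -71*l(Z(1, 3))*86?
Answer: -12212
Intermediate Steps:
n(S) = 6 (n(S) = 4 + 2 = 6)
l(d) = 2 (l(d) = -4 + 6 = 2)
-71*l(Z(1, 3))*86 = -71*2*86 = -142*86 = -12212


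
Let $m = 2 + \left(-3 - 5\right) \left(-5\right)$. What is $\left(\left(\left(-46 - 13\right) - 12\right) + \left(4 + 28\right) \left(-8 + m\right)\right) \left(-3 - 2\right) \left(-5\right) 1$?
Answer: $25425$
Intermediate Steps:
$m = 42$ ($m = 2 - -40 = 2 + 40 = 42$)
$\left(\left(\left(-46 - 13\right) - 12\right) + \left(4 + 28\right) \left(-8 + m\right)\right) \left(-3 - 2\right) \left(-5\right) 1 = \left(\left(\left(-46 - 13\right) - 12\right) + \left(4 + 28\right) \left(-8 + 42\right)\right) \left(-3 - 2\right) \left(-5\right) 1 = \left(\left(-59 - 12\right) + 32 \cdot 34\right) \left(-5\right) \left(-5\right) 1 = \left(-71 + 1088\right) 25 \cdot 1 = 1017 \cdot 25 = 25425$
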